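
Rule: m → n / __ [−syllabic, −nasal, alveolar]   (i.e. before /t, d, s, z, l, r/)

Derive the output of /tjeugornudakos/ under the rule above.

tjeugornudakos

No segment of /tjeugornudakos/ meets the structural description of the rule, so the form surfaces unchanged.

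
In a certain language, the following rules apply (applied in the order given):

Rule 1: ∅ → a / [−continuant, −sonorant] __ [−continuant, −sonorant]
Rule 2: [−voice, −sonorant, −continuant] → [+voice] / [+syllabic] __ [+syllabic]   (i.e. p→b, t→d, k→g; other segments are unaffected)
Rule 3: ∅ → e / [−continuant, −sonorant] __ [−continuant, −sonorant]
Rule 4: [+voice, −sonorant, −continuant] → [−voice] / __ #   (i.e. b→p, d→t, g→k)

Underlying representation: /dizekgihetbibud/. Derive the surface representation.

dizegagihedabibut

Rule 1 (stop-cluster a-epenthesis): /k/ and /g/ form a stop–stop cluster, so [a] is inserted between them. /t/ and /b/ form a stop–stop cluster, so [a] is inserted between them. /dizekgihetbibud/ → dizekagihetabibud.
Rule 2 (intervocalic voicing): /k/ is a voiceless stop between vowels /e/ and /a/, so it voices to [g]. /t/ is a voiceless stop between vowels /e/ and /a/, so it voices to [d]. /dizekagihetabibud/ → dizegagihedabibud.
Rule 3 (stop-cluster e-epenthesis): no segment meets the environment; /dizegagihedabibud/ is unchanged.
Rule 4 (final devoicing): /d/ is a voiced stop in word-final position, so it devoices to [t]. /dizegagihedabibud/ → dizegagihedabibut.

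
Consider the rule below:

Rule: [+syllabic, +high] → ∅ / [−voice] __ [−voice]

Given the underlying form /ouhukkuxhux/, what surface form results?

/u/ is a high vowel flanked by voiceless consonants /h/ and /k/, so it deletes.
/u/ is a high vowel flanked by voiceless consonants /k/ and /x/, so it deletes.
/u/ is a high vowel flanked by voiceless consonants /h/ and /x/, so it deletes.
The other instance of /u/ does not occur in the required environment and remains unchanged.
Surface form: [ouhkkxhx].

ouhkkxhx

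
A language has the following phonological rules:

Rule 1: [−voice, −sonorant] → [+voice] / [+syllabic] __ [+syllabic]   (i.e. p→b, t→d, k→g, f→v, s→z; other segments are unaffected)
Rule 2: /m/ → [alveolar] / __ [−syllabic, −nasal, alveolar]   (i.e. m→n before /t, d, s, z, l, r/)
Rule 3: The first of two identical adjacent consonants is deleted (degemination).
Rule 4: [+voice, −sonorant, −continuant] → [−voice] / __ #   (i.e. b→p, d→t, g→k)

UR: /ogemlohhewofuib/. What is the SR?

Rule 1 (intervocalic voicing): /f/ is a voiceless obstruent between vowels /o/ and /u/, so it voices to [v]. /ogemlohhewofuib/ → ogemlohhewovuib.
Rule 2 (nasal place assimilation): /m/ precedes the alveolar consonant /l/, so it assimilates in place to [n]. /ogemlohhewovuib/ → ogenlohhewovuib.
Rule 3 (degemination): /hh/ is a geminate; the first /h/ deletes. /ogenlohhewovuib/ → ogenlohewovuib.
Rule 4 (final devoicing): /b/ is a voiced stop in word-final position, so it devoices to [p]. /ogenlohewovuib/ → ogenlohewovuip.

ogenlohewovuip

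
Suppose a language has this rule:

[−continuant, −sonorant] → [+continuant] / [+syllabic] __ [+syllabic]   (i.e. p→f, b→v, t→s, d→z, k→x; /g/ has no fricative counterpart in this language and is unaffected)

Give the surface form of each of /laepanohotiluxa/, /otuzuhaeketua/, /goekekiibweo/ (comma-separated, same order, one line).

/laepanohotiluxa/: /p/ is a stop between vowels /e/ and /a/, so it spirantizes to the fricative [f]. /t/ is a stop between vowels /o/ and /i/, so it spirantizes to the fricative [s]. → [laefanohosiluxa].
/otuzuhaeketua/: /t/ is a stop between vowels /o/ and /u/, so it spirantizes to the fricative [s]. /k/ is a stop between vowels /e/ and /e/, so it spirantizes to the fricative [x]. /t/ is a stop between vowels /e/ and /u/, so it spirantizes to the fricative [s]. → [osuzuhaexesua].
/goekekiibweo/: /k/ is a stop between vowels /e/ and /e/, so it spirantizes to the fricative [x]. /k/ is a stop between vowels /e/ and /i/, so it spirantizes to the fricative [x]. → [goexexiibweo].

laefanohosiluxa, osuzuhaexesua, goexexiibweo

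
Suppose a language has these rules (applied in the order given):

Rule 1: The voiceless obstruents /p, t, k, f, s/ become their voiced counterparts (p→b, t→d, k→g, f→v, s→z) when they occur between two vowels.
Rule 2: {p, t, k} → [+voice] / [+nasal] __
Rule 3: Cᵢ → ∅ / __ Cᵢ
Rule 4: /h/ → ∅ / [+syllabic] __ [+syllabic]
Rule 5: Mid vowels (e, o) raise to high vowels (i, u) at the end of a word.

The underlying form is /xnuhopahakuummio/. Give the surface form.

xnuobaaguumiu

Rule 1 (intervocalic voicing): /p/ is a voiceless obstruent between vowels /o/ and /a/, so it voices to [b]. /k/ is a voiceless obstruent between vowels /a/ and /u/, so it voices to [g]. /xnuhopahakuummio/ → xnuhobahaguummio.
Rule 2 (post-nasal voicing): no segment meets the environment; /xnuhobahaguummio/ is unchanged.
Rule 3 (degemination): /mm/ is a geminate; the first /m/ deletes. /xnuhobahaguummio/ → xnuhobahaguumio.
Rule 4 (intervocalic h-deletion): /h/ occurs between vowels /u/ and /o/, so it deletes. /h/ occurs between vowels /a/ and /a/, so it deletes. /xnuhobahaguumio/ → xnuobaaguumio.
Rule 5 (final vowel raising): /o/ is a mid vowel in word-final position, so it raises to [u]. /xnuobaaguumio/ → xnuobaaguumiu.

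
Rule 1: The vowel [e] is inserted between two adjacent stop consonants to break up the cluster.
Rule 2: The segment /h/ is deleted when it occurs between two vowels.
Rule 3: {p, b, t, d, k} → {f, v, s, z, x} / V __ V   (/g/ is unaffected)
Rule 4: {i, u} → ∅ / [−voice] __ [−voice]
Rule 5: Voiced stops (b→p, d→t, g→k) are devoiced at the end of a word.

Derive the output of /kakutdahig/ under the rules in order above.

Rule 1 (stop-cluster e-epenthesis): /t/ and /d/ form a stop–stop cluster, so [e] is inserted between them. /kakutdahig/ → kakutedahig.
Rule 2 (intervocalic h-deletion): /h/ occurs between vowels /a/ and /i/, so it deletes. /kakutedahig/ → kakutedaig.
Rule 3 (intervocalic spirantization): /k/ is a stop between vowels /a/ and /u/, so it spirantizes to the fricative [x]. /t/ is a stop between vowels /u/ and /e/, so it spirantizes to the fricative [s]. /d/ is a stop between vowels /e/ and /a/, so it spirantizes to the fricative [z]. /kakutedaig/ → kaxusezaig.
Rule 4 (high vowel syncope): /u/ is a high vowel flanked by voiceless consonants /x/ and /s/, so it deletes. /kaxusezaig/ → kaxsezaig.
Rule 5 (final devoicing): /g/ is a voiced stop in word-final position, so it devoices to [k]. /kaxsezaig/ → kaxsezaik.

kaxsezaik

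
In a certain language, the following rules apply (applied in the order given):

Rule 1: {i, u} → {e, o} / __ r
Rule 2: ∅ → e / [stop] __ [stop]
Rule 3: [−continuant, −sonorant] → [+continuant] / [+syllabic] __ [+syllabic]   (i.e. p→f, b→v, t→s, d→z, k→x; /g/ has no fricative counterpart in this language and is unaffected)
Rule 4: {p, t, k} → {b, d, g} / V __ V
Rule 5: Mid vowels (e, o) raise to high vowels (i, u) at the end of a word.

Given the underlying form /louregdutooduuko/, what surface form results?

looregezusoozuuxu

Rule 1 (pre-rhotic lowering): /u/ is a high vowel immediately before /r/, so it lowers to [o]. /louregdutooduuko/ → looregdutooduuko.
Rule 2 (stop-cluster e-epenthesis): /g/ and /d/ form a stop–stop cluster, so [e] is inserted between them. /looregdutooduuko/ → looregedutooduuko.
Rule 3 (intervocalic spirantization): /d/ is a stop between vowels /e/ and /u/, so it spirantizes to the fricative [z]. /t/ is a stop between vowels /u/ and /o/, so it spirantizes to the fricative [s]. /d/ is a stop between vowels /o/ and /u/, so it spirantizes to the fricative [z]. /k/ is a stop between vowels /u/ and /o/, so it spirantizes to the fricative [x]. /looregedutooduuko/ → looregezusoozuuxo.
Rule 4 (intervocalic voicing): no segment meets the environment; /looregezusoozuuxo/ is unchanged.
Rule 5 (final vowel raising): /o/ is a mid vowel in word-final position, so it raises to [u]. /looregezusoozuuxo/ → looregezusoozuuxu.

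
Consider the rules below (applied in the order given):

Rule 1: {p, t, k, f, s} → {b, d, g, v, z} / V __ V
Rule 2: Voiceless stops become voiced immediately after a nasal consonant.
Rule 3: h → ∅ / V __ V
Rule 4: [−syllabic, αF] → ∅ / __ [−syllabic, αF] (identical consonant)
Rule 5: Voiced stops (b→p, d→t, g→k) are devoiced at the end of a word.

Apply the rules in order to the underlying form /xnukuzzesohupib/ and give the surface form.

Rule 1 (intervocalic voicing): /k/ is a voiceless obstruent between vowels /u/ and /u/, so it voices to [g]. /s/ is a voiceless obstruent between vowels /e/ and /o/, so it voices to [z]. /p/ is a voiceless obstruent between vowels /u/ and /i/, so it voices to [b]. /xnukuzzesohupib/ → xnuguzzezohubib.
Rule 2 (post-nasal voicing): no segment meets the environment; /xnuguzzezohubib/ is unchanged.
Rule 3 (intervocalic h-deletion): /h/ occurs between vowels /o/ and /u/, so it deletes. /xnuguzzezohubib/ → xnuguzzezoubib.
Rule 4 (degemination): /zz/ is a geminate; the first /z/ deletes. /xnuguzzezoubib/ → xnuguzezoubib.
Rule 5 (final devoicing): /b/ is a voiced stop in word-final position, so it devoices to [p]. /xnuguzezoubib/ → xnuguzezoubip.

xnuguzezoubip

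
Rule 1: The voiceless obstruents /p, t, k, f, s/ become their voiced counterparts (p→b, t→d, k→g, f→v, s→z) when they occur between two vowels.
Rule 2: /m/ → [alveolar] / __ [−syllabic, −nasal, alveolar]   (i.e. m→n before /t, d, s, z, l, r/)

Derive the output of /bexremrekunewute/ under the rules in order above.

Rule 1 (intervocalic voicing): /k/ is a voiceless obstruent between vowels /e/ and /u/, so it voices to [g]. /t/ is a voiceless obstruent between vowels /u/ and /e/, so it voices to [d]. /bexremrekunewute/ → bexremregunewude.
Rule 2 (nasal place assimilation): /m/ precedes the alveolar consonant /r/, so it assimilates in place to [n]. /bexremregunewude/ → bexrenregunewude.

bexrenregunewude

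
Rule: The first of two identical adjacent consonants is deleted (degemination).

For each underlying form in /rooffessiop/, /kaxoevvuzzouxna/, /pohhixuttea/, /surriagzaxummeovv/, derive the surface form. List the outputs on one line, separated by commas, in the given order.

roofesiop, kaxoevuzouxna, pohixutea, suriagzaxumeov

/rooffessiop/: /ff/ is a geminate; the first /f/ deletes. /ss/ is a geminate; the first /s/ deletes. → [roofesiop].
/kaxoevvuzzouxna/: /vv/ is a geminate; the first /v/ deletes. /zz/ is a geminate; the first /z/ deletes. → [kaxoevuzouxna].
/pohhixuttea/: /hh/ is a geminate; the first /h/ deletes. /tt/ is a geminate; the first /t/ deletes. → [pohixutea].
/surriagzaxummeovv/: /rr/ is a geminate; the first /r/ deletes. /mm/ is a geminate; the first /m/ deletes. /vv/ is a geminate; the first /v/ deletes. → [suriagzaxumeov].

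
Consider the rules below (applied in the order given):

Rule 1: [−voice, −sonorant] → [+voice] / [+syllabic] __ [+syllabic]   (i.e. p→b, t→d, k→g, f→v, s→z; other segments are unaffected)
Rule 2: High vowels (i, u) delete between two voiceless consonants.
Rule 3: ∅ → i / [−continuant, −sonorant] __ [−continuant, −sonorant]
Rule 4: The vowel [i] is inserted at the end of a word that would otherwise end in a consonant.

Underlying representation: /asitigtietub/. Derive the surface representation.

azidigitiedubi

Rule 1 (intervocalic voicing): /s/ is a voiceless obstruent between vowels /a/ and /i/, so it voices to [z]. /t/ is a voiceless obstruent between vowels /i/ and /i/, so it voices to [d]. /t/ is a voiceless obstruent between vowels /e/ and /u/, so it voices to [d]. /asitigtietub/ → azidigtiedub.
Rule 2 (high vowel syncope): no segment meets the environment; /azidigtiedub/ is unchanged.
Rule 3 (stop-cluster i-epenthesis): /g/ and /t/ form a stop–stop cluster, so [i] is inserted between them. /azidigtiedub/ → azidigitiedub.
Rule 4 (final i-epenthesis): the form ends in the consonant /b/, so [i] is inserted word-finally. /azidigitiedub/ → azidigitiedubi.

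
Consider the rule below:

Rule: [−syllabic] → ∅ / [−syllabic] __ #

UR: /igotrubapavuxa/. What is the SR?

No segment of /igotrubapavuxa/ meets the structural description of the rule, so the form surfaces unchanged.

igotrubapavuxa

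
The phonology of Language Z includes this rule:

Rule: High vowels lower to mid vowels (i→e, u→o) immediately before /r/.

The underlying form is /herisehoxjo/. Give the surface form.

No segment of /herisehoxjo/ meets the structural description of the rule, so the form surfaces unchanged.

herisehoxjo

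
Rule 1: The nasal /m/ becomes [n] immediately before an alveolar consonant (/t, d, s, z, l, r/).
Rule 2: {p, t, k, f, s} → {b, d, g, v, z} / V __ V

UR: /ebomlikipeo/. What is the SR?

Rule 1 (nasal place assimilation): /m/ precedes the alveolar consonant /l/, so it assimilates in place to [n]. /ebomlikipeo/ → ebonlikipeo.
Rule 2 (intervocalic voicing): /k/ is a voiceless obstruent between vowels /i/ and /i/, so it voices to [g]. /p/ is a voiceless obstruent between vowels /i/ and /e/, so it voices to [b]. /ebonlikipeo/ → ebonligibeo.

ebonligibeo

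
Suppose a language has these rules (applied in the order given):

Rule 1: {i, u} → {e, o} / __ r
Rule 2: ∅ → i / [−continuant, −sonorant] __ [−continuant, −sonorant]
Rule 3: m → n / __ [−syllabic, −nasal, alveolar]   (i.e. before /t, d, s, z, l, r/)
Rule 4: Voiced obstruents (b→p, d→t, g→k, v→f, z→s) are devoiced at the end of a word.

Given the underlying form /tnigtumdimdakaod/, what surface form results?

tnigitundindakaot

Rule 1 (pre-rhotic lowering): no segment meets the environment; /tnigtumdimdakaod/ is unchanged.
Rule 2 (stop-cluster i-epenthesis): /g/ and /t/ form a stop–stop cluster, so [i] is inserted between them. /tnigtumdimdakaod/ → tnigitumdimdakaod.
Rule 3 (nasal place assimilation): /m/ precedes the alveolar consonant /d/, so it assimilates in place to [n]. /m/ precedes the alveolar consonant /d/, so it assimilates in place to [n]. /tnigitumdimdakaod/ → tnigitundindakaod.
Rule 4 (final devoicing): /d/ is a voiced obstruent in word-final position, so it devoices to [t]. /tnigitundindakaod/ → tnigitundindakaot.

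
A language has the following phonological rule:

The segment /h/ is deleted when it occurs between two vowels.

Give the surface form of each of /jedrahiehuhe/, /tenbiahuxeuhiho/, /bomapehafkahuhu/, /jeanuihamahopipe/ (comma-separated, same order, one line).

jedraieue, tenbiauxeuio, bomapeafkauu, jeanuiamaopipe

/jedrahiehuhe/: /h/ occurs between vowels /a/ and /i/, so it deletes. /h/ occurs between vowels /e/ and /u/, so it deletes. /h/ occurs between vowels /u/ and /e/, so it deletes. → [jedraieue].
/tenbiahuxeuhiho/: /h/ occurs between vowels /a/ and /u/, so it deletes. /h/ occurs between vowels /u/ and /i/, so it deletes. /h/ occurs between vowels /i/ and /o/, so it deletes. → [tenbiauxeuio].
/bomapehafkahuhu/: /h/ occurs between vowels /e/ and /a/, so it deletes. /h/ occurs between vowels /a/ and /u/, so it deletes. /h/ occurs between vowels /u/ and /u/, so it deletes. → [bomapeafkauu].
/jeanuihamahopipe/: /h/ occurs between vowels /i/ and /a/, so it deletes. /h/ occurs between vowels /a/ and /o/, so it deletes. → [jeanuiamaopipe].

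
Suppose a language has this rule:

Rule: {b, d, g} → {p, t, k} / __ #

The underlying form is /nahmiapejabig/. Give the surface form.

nahmiapejabik

Scanning /nahmiapejabig/: /b/ at position 11 is not in the conditioning environment; /g/ is a voiced stop in word-final position, so it devoices to [k].
Result: [nahmiapejabik].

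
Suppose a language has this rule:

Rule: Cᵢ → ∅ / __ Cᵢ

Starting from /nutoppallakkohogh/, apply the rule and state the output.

/pp/ is a geminate; the first /p/ deletes.
/ll/ is a geminate; the first /l/ deletes.
/kk/ is a geminate; the first /k/ deletes.
Surface form: [nutopalakohogh].

nutopalakohogh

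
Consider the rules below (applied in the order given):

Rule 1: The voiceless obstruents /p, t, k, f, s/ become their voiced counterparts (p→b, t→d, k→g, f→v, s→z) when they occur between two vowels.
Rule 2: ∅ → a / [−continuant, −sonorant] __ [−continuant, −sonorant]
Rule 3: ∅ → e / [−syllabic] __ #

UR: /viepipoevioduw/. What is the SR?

Rule 1 (intervocalic voicing): /p/ is a voiceless obstruent between vowels /e/ and /i/, so it voices to [b]. /p/ is a voiceless obstruent between vowels /i/ and /o/, so it voices to [b]. /viepipoevioduw/ → viebiboevioduw.
Rule 2 (stop-cluster a-epenthesis): no segment meets the environment; /viebiboevioduw/ is unchanged.
Rule 3 (final e-epenthesis): the form ends in the consonant /w/, so [e] is inserted word-finally. /viebiboevioduw/ → viebiboevioduwe.

viebiboevioduwe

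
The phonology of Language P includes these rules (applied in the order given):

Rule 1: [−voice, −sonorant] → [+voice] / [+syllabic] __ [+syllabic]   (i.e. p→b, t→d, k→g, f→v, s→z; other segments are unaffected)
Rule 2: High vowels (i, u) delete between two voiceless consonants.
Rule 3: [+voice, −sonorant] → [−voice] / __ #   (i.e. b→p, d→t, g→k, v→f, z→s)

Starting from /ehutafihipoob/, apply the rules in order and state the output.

ehudavihiboop

Rule 1 (intervocalic voicing): /t/ is a voiceless obstruent between vowels /u/ and /a/, so it voices to [d]. /f/ is a voiceless obstruent between vowels /a/ and /i/, so it voices to [v]. /p/ is a voiceless obstruent between vowels /i/ and /o/, so it voices to [b]. /ehutafihipoob/ → ehudavihiboob.
Rule 2 (high vowel syncope): no segment meets the environment; /ehudavihiboob/ is unchanged.
Rule 3 (final devoicing): /b/ is a voiced obstruent in word-final position, so it devoices to [p]. /ehudavihiboob/ → ehudavihiboop.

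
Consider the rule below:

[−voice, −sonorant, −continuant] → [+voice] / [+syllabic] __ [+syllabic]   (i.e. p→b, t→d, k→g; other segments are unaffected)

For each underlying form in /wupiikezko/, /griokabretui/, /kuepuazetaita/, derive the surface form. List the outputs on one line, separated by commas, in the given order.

wubiigezko, griogabredui, kuebuazedaida

/wupiikezko/: /p/ is a voiceless stop between vowels /u/ and /i/, so it voices to [b]. /k/ is a voiceless stop between vowels /i/ and /e/, so it voices to [g]. → [wubiigezko].
/griokabretui/: /k/ is a voiceless stop between vowels /o/ and /a/, so it voices to [g]. /t/ is a voiceless stop between vowels /e/ and /u/, so it voices to [d]. → [griogabredui].
/kuepuazetaita/: /p/ is a voiceless stop between vowels /e/ and /u/, so it voices to [b]. /t/ is a voiceless stop between vowels /e/ and /a/, so it voices to [d]. /t/ is a voiceless stop between vowels /i/ and /a/, so it voices to [d]. → [kuebuazedaida].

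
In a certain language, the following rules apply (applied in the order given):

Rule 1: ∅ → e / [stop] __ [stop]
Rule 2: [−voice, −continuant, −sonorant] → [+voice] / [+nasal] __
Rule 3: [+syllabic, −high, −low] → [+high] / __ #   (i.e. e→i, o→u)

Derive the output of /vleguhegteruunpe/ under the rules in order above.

vleguhegeteruunbi

Rule 1 (stop-cluster e-epenthesis): /g/ and /t/ form a stop–stop cluster, so [e] is inserted between them. /vleguhegteruunpe/ → vleguhegeteruunpe.
Rule 2 (post-nasal voicing): /p/ is a voiceless stop immediately after the nasal /n/, so it voices to [b]. /vleguhegeteruunpe/ → vleguhegeteruunbe.
Rule 3 (final vowel raising): /e/ is a mid vowel in word-final position, so it raises to [i]. /vleguhegeteruunbe/ → vleguhegeteruunbi.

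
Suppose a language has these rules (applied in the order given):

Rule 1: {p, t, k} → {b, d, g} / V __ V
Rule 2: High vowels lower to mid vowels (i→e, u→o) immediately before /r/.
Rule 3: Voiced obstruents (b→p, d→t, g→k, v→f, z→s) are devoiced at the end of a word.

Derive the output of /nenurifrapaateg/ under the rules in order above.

Rule 1 (intervocalic voicing): /p/ is a voiceless stop between vowels /a/ and /a/, so it voices to [b]. /t/ is a voiceless stop between vowels /a/ and /e/, so it voices to [d]. /nenurifrapaateg/ → nenurifrabaadeg.
Rule 2 (pre-rhotic lowering): /u/ is a high vowel immediately before /r/, so it lowers to [o]. /nenurifrabaadeg/ → nenorifrabaadeg.
Rule 3 (final devoicing): /g/ is a voiced obstruent in word-final position, so it devoices to [k]. /nenorifrabaadeg/ → nenorifrabaadek.

nenorifrabaadek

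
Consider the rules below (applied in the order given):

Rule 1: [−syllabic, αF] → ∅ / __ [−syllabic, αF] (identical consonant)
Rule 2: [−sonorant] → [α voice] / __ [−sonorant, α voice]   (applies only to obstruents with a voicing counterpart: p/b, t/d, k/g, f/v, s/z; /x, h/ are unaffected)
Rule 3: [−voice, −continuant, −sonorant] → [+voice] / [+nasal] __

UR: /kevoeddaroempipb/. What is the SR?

Rule 1 (degemination): /dd/ is a geminate; the first /d/ deletes. /kevoeddaroempipb/ → kevoedaroempipb.
Rule 2 (regressive voicing assimilation): /p/ precedes the voiced obstruent /b/, so it voices to [b] by assimilation. /kevoedaroempipb/ → kevoedaroempibb.
Rule 3 (post-nasal voicing): /p/ is a voiceless stop immediately after the nasal /m/, so it voices to [b]. /kevoedaroempibb/ → kevoedaroembibb.

kevoedaroembibb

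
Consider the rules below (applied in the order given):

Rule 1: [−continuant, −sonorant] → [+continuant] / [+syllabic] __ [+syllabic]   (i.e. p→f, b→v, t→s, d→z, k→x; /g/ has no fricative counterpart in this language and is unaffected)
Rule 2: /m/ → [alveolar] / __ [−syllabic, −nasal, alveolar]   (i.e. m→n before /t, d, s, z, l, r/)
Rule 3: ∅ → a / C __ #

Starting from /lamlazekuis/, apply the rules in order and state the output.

Rule 1 (intervocalic spirantization): /k/ is a stop between vowels /e/ and /u/, so it spirantizes to the fricative [x]. /lamlazekuis/ → lamlazexuis.
Rule 2 (nasal place assimilation): /m/ precedes the alveolar consonant /l/, so it assimilates in place to [n]. /lamlazexuis/ → lanlazexuis.
Rule 3 (final a-epenthesis): the form ends in the consonant /s/, so [a] is inserted word-finally. /lanlazexuis/ → lanlazexuisa.

lanlazexuisa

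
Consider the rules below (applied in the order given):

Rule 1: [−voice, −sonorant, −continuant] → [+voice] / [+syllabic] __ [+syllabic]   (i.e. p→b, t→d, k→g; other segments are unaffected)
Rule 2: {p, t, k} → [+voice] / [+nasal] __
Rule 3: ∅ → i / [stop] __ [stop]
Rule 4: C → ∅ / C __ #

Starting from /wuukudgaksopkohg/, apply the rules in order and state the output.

wuugudigaksopikoh

Rule 1 (intervocalic voicing): /k/ is a voiceless stop between vowels /u/ and /u/, so it voices to [g]. /wuukudgaksopkohg/ → wuugudgaksopkohg.
Rule 2 (post-nasal voicing): no segment meets the environment; /wuugudgaksopkohg/ is unchanged.
Rule 3 (stop-cluster i-epenthesis): /d/ and /g/ form a stop–stop cluster, so [i] is inserted between them. /p/ and /k/ form a stop–stop cluster, so [i] is inserted between them. /wuugudgaksopkohg/ → wuugudigaksopikohg.
Rule 4 (final cluster simplification): /g/ is the second consonant of a word-final cluster /hg/, so it deletes. /wuugudigaksopikohg/ → wuugudigaksopikoh.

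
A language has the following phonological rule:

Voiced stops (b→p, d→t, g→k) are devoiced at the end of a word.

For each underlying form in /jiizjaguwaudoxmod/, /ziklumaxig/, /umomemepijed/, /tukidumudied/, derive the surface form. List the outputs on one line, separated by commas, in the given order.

jiizjaguwaudoxmot, ziklumaxik, umomemepijet, tukidumudiet

/jiizjaguwaudoxmod/: /d/ is a voiced stop in word-final position, so it devoices to [t]. → [jiizjaguwaudoxmot].
/ziklumaxig/: /g/ is a voiced stop in word-final position, so it devoices to [k]. → [ziklumaxik].
/umomemepijed/: /d/ is a voiced stop in word-final position, so it devoices to [t]. → [umomemepijet].
/tukidumudied/: /d/ is a voiced stop in word-final position, so it devoices to [t]. → [tukidumudiet].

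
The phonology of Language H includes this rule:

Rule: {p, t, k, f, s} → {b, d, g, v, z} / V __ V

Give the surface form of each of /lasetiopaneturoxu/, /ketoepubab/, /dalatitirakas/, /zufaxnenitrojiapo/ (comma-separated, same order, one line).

lazediobaneduroxu, kedoebubab, daladidiragas, zuvaxnenitrojiabo

/lasetiopaneturoxu/: /s/ is a voiceless obstruent between vowels /a/ and /e/, so it voices to [z]. /t/ is a voiceless obstruent between vowels /e/ and /i/, so it voices to [d]. /p/ is a voiceless obstruent between vowels /o/ and /a/, so it voices to [b]. /t/ is a voiceless obstruent between vowels /e/ and /u/, so it voices to [d]. → [lazediobaneduroxu].
/ketoepubab/: /t/ is a voiceless obstruent between vowels /e/ and /o/, so it voices to [d]. /p/ is a voiceless obstruent between vowels /e/ and /u/, so it voices to [b]. → [kedoebubab].
/dalatitirakas/: /t/ is a voiceless obstruent between vowels /a/ and /i/, so it voices to [d]. /t/ is a voiceless obstruent between vowels /i/ and /i/, so it voices to [d]. /k/ is a voiceless obstruent between vowels /a/ and /a/, so it voices to [g]. → [daladidiragas].
/zufaxnenitrojiapo/: /f/ is a voiceless obstruent between vowels /u/ and /a/, so it voices to [v]. /p/ is a voiceless obstruent between vowels /a/ and /o/, so it voices to [b]. → [zuvaxnenitrojiabo].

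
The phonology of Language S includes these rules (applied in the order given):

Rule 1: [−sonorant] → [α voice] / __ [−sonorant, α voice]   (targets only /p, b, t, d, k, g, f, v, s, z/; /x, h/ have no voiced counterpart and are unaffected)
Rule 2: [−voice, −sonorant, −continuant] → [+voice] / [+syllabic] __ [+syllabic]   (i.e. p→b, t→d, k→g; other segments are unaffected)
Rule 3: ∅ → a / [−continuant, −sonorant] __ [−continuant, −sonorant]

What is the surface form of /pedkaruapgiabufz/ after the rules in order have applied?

petakaruabagiabuvz

Rule 1 (regressive voicing assimilation): /d/ precedes the voiceless obstruent /k/, so it devoices to [t] by assimilation. /p/ precedes the voiced obstruent /g/, so it voices to [b] by assimilation. /f/ precedes the voiced obstruent /z/, so it voices to [v] by assimilation. /pedkaruapgiabufz/ → petkaruabgiabuvz.
Rule 2 (intervocalic voicing): no segment meets the environment; /petkaruabgiabuvz/ is unchanged.
Rule 3 (stop-cluster a-epenthesis): /t/ and /k/ form a stop–stop cluster, so [a] is inserted between them. /b/ and /g/ form a stop–stop cluster, so [a] is inserted between them. /petkaruabgiabuvz/ → petakaruabagiabuvz.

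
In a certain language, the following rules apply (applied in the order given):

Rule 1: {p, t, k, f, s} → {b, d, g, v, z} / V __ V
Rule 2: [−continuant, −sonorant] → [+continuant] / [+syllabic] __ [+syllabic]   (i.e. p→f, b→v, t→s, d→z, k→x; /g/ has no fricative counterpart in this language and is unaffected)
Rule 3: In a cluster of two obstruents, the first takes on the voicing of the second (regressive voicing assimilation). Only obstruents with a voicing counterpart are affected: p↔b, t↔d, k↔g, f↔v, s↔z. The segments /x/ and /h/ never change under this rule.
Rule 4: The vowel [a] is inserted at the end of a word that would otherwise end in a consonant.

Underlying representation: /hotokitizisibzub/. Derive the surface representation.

Rule 1 (intervocalic voicing): /t/ is a voiceless obstruent between vowels /o/ and /o/, so it voices to [d]. /k/ is a voiceless obstruent between vowels /o/ and /i/, so it voices to [g]. /t/ is a voiceless obstruent between vowels /i/ and /i/, so it voices to [d]. /s/ is a voiceless obstruent between vowels /i/ and /i/, so it voices to [z]. /hotokitizisibzub/ → hodogidizizibzub.
Rule 2 (intervocalic spirantization): /d/ is a stop between vowels /o/ and /o/, so it spirantizes to the fricative [z]. /d/ is a stop between vowels /i/ and /i/, so it spirantizes to the fricative [z]. /hodogidizizibzub/ → hozogizizizibzub.
Rule 3 (regressive voicing assimilation): no segment meets the environment; /hozogizizizibzub/ is unchanged.
Rule 4 (final a-epenthesis): the form ends in the consonant /b/, so [a] is inserted word-finally. /hozogizizizibzub/ → hozogizizizibzuba.

hozogizizizibzuba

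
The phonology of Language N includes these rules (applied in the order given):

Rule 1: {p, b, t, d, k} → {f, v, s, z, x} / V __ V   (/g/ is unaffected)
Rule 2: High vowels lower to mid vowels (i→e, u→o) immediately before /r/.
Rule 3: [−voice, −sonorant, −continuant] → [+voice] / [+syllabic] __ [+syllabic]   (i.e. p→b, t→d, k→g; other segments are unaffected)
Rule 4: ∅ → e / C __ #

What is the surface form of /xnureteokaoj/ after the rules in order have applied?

Rule 1 (intervocalic spirantization): /t/ is a stop between vowels /e/ and /e/, so it spirantizes to the fricative [s]. /k/ is a stop between vowels /o/ and /a/, so it spirantizes to the fricative [x]. /xnureteokaoj/ → xnureseoxaoj.
Rule 2 (pre-rhotic lowering): /u/ is a high vowel immediately before /r/, so it lowers to [o]. /xnureseoxaoj/ → xnoreseoxaoj.
Rule 3 (intervocalic voicing): no segment meets the environment; /xnoreseoxaoj/ is unchanged.
Rule 4 (final e-epenthesis): the form ends in the consonant /j/, so [e] is inserted word-finally. /xnoreseoxaoj/ → xnoreseoxaoje.

xnoreseoxaoje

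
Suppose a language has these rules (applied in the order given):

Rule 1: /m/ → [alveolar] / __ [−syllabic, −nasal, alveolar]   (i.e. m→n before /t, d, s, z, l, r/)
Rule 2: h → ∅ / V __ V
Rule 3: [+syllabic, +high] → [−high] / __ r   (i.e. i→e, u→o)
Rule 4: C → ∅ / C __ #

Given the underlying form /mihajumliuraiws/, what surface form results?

miajunlioraiw

Rule 1 (nasal place assimilation): /m/ precedes the alveolar consonant /l/, so it assimilates in place to [n]. /mihajumliuraiws/ → mihajunliuraiws.
Rule 2 (intervocalic h-deletion): /h/ occurs between vowels /i/ and /a/, so it deletes. /mihajunliuraiws/ → miajunliuraiws.
Rule 3 (pre-rhotic lowering): /u/ is a high vowel immediately before /r/, so it lowers to [o]. /miajunliuraiws/ → miajunlioraiws.
Rule 4 (final cluster simplification): /s/ is the second consonant of a word-final cluster /ws/, so it deletes. /miajunlioraiws/ → miajunlioraiw.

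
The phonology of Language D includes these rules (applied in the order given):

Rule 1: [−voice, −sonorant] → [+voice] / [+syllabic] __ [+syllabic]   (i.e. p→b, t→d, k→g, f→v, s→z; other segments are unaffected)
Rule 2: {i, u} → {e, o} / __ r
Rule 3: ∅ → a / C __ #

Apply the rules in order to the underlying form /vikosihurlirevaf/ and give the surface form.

Rule 1 (intervocalic voicing): /k/ is a voiceless obstruent between vowels /i/ and /o/, so it voices to [g]. /s/ is a voiceless obstruent between vowels /o/ and /i/, so it voices to [z]. /vikosihurlirevaf/ → vigozihurlirevaf.
Rule 2 (pre-rhotic lowering): /u/ is a high vowel immediately before /r/, so it lowers to [o]. /i/ is a high vowel immediately before /r/, so it lowers to [e]. /vigozihurlirevaf/ → vigozihorlerevaf.
Rule 3 (final a-epenthesis): the form ends in the consonant /f/, so [a] is inserted word-finally. /vigozihorlerevaf/ → vigozihorlerevafa.

vigozihorlerevafa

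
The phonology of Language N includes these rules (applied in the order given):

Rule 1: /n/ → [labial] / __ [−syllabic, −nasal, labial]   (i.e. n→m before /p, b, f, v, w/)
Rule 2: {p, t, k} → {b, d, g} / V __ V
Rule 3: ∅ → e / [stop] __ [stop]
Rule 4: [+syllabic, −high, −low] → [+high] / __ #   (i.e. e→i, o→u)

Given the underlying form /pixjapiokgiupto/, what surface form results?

Rule 1 (nasal place assimilation): no segment meets the environment; /pixjapiokgiupto/ is unchanged.
Rule 2 (intervocalic voicing): /p/ is a voiceless stop between vowels /a/ and /i/, so it voices to [b]. /pixjapiokgiupto/ → pixjabiokgiupto.
Rule 3 (stop-cluster e-epenthesis): /k/ and /g/ form a stop–stop cluster, so [e] is inserted between them. /p/ and /t/ form a stop–stop cluster, so [e] is inserted between them. /pixjabiokgiupto/ → pixjabiokegiupeto.
Rule 4 (final vowel raising): /o/ is a mid vowel in word-final position, so it raises to [u]. /pixjabiokegiupeto/ → pixjabiokegiupetu.

pixjabiokegiupetu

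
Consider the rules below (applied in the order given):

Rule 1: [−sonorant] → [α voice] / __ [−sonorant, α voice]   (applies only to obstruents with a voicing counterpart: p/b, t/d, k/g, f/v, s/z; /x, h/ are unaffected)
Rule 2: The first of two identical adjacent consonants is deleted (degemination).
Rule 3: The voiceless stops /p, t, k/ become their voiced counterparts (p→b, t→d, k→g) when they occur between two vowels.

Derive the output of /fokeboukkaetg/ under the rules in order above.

fogebougaedg

Rule 1 (regressive voicing assimilation): /t/ precedes the voiced obstruent /g/, so it voices to [d] by assimilation. /fokeboukkaetg/ → fokeboukkaedg.
Rule 2 (degemination): /kk/ is a geminate; the first /k/ deletes. /fokeboukkaedg/ → fokeboukaedg.
Rule 3 (intervocalic voicing): /k/ is a voiceless stop between vowels /o/ and /e/, so it voices to [g]. /k/ is a voiceless stop between vowels /u/ and /a/, so it voices to [g]. /fokeboukaedg/ → fogebougaedg.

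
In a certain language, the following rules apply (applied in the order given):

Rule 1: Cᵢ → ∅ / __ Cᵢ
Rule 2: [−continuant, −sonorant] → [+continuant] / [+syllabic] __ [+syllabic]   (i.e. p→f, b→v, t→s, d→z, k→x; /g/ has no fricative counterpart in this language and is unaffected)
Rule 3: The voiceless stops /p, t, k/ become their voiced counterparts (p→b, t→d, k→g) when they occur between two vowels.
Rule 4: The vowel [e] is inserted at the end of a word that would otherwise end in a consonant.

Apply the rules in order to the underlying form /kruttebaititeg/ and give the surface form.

Rule 1 (degemination): /tt/ is a geminate; the first /t/ deletes. /kruttebaititeg/ → krutebaititeg.
Rule 2 (intervocalic spirantization): /t/ is a stop between vowels /u/ and /e/, so it spirantizes to the fricative [s]. /b/ is a stop between vowels /e/ and /a/, so it spirantizes to the fricative [v]. /t/ is a stop between vowels /i/ and /i/, so it spirantizes to the fricative [s]. /t/ is a stop between vowels /i/ and /e/, so it spirantizes to the fricative [s]. /krutebaititeg/ → krusevaisiseg.
Rule 3 (intervocalic voicing): no segment meets the environment; /krusevaisiseg/ is unchanged.
Rule 4 (final e-epenthesis): the form ends in the consonant /g/, so [e] is inserted word-finally. /krusevaisiseg/ → krusevaisisege.

krusevaisisege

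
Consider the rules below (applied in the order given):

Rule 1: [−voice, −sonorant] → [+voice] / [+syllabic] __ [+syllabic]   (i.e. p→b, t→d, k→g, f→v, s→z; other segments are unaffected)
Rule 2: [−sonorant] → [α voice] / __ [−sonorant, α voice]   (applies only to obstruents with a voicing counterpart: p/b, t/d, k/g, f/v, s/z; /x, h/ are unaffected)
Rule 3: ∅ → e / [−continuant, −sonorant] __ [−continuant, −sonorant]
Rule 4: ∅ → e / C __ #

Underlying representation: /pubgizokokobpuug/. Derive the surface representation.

Rule 1 (intervocalic voicing): /k/ is a voiceless obstruent between vowels /o/ and /o/, so it voices to [g]. /k/ is a voiceless obstruent between vowels /o/ and /o/, so it voices to [g]. /pubgizokokobpuug/ → pubgizogogobpuug.
Rule 2 (regressive voicing assimilation): /b/ precedes the voiceless obstruent /p/, so it devoices to [p] by assimilation. /pubgizogogobpuug/ → pubgizogogoppuug.
Rule 3 (stop-cluster e-epenthesis): /b/ and /g/ form a stop–stop cluster, so [e] is inserted between them. /p/ and /p/ form a stop–stop cluster, so [e] is inserted between them. /pubgizogogoppuug/ → pubegizogogopepuug.
Rule 4 (final e-epenthesis): the form ends in the consonant /g/, so [e] is inserted word-finally. /pubegizogogopepuug/ → pubegizogogopepuuge.

pubegizogogopepuuge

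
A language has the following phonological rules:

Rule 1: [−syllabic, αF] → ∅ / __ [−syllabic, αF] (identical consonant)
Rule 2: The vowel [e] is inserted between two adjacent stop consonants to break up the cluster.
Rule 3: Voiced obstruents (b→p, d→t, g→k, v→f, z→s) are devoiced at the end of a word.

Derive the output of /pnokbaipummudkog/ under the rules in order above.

Rule 1 (degemination): /mm/ is a geminate; the first /m/ deletes. /pnokbaipummudkog/ → pnokbaipumudkog.
Rule 2 (stop-cluster e-epenthesis): /k/ and /b/ form a stop–stop cluster, so [e] is inserted between them. /d/ and /k/ form a stop–stop cluster, so [e] is inserted between them. /pnokbaipumudkog/ → pnokebaipumudekog.
Rule 3 (final devoicing): /g/ is a voiced obstruent in word-final position, so it devoices to [k]. /pnokebaipumudekog/ → pnokebaipumudekok.

pnokebaipumudekok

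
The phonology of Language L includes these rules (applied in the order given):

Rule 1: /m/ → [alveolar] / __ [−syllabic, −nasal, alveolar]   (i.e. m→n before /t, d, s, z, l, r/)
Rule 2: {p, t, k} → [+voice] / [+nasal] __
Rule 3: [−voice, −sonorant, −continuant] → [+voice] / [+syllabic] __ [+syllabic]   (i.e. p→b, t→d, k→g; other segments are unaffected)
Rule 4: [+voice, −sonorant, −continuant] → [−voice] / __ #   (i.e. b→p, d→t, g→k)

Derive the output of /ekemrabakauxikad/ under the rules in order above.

egenrabagauxigat

Rule 1 (nasal place assimilation): /m/ precedes the alveolar consonant /r/, so it assimilates in place to [n]. /ekemrabakauxikad/ → ekenrabakauxikad.
Rule 2 (post-nasal voicing): no segment meets the environment; /ekenrabakauxikad/ is unchanged.
Rule 3 (intervocalic voicing): /k/ is a voiceless stop between vowels /e/ and /e/, so it voices to [g]. /k/ is a voiceless stop between vowels /a/ and /a/, so it voices to [g]. /k/ is a voiceless stop between vowels /i/ and /a/, so it voices to [g]. /ekenrabakauxikad/ → egenrabagauxigad.
Rule 4 (final devoicing): /d/ is a voiced stop in word-final position, so it devoices to [t]. /egenrabagauxigad/ → egenrabagauxigat.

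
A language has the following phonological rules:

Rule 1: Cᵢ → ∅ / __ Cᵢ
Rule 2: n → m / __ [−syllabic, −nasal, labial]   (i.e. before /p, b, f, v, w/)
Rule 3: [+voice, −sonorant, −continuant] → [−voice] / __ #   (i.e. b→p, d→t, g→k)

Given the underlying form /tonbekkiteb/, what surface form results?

Rule 1 (degemination): /kk/ is a geminate; the first /k/ deletes. /tonbekkiteb/ → tonbekiteb.
Rule 2 (nasal place assimilation): /n/ precedes the labial consonant /b/, so it assimilates in place to [m]. /tonbekiteb/ → tombekiteb.
Rule 3 (final devoicing): /b/ is a voiced stop in word-final position, so it devoices to [p]. /tombekiteb/ → tombekitep.

tombekitep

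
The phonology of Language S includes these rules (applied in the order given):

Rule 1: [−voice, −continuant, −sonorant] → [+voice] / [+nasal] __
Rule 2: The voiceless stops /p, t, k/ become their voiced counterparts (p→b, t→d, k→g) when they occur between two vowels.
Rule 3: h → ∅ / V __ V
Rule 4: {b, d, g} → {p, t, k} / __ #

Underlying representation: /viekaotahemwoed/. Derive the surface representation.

Rule 1 (post-nasal voicing): no segment meets the environment; /viekaotahemwoed/ is unchanged.
Rule 2 (intervocalic voicing): /k/ is a voiceless stop between vowels /e/ and /a/, so it voices to [g]. /t/ is a voiceless stop between vowels /o/ and /a/, so it voices to [d]. /viekaotahemwoed/ → viegaodahemwoed.
Rule 3 (intervocalic h-deletion): /h/ occurs between vowels /a/ and /e/, so it deletes. /viegaodahemwoed/ → viegaodaemwoed.
Rule 4 (final devoicing): /d/ is a voiced stop in word-final position, so it devoices to [t]. /viegaodaemwoed/ → viegaodaemwoet.

viegaodaemwoet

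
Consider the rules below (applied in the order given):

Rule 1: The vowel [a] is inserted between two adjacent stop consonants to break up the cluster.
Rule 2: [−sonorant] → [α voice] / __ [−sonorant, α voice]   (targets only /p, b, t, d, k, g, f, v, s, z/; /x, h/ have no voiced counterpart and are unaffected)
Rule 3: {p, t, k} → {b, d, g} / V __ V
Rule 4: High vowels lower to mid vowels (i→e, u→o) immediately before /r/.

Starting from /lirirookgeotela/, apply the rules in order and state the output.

Rule 1 (stop-cluster a-epenthesis): /k/ and /g/ form a stop–stop cluster, so [a] is inserted between them. /lirirookgeotela/ → lirirookageotela.
Rule 2 (regressive voicing assimilation): no segment meets the environment; /lirirookageotela/ is unchanged.
Rule 3 (intervocalic voicing): /k/ is a voiceless stop between vowels /o/ and /a/, so it voices to [g]. /t/ is a voiceless stop between vowels /o/ and /e/, so it voices to [d]. /lirirookageotela/ → liriroogageodela.
Rule 4 (pre-rhotic lowering): /i/ is a high vowel immediately before /r/, so it lowers to [e]. /i/ is a high vowel immediately before /r/, so it lowers to [e]. /liriroogageodela/ → lereroogageodela.

lereroogageodela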